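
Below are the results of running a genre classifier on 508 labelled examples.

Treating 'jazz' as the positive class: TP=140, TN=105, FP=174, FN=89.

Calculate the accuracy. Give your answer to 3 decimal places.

0.482

Accuracy = (TP+TN)/N = (140+105)/508 = 0.482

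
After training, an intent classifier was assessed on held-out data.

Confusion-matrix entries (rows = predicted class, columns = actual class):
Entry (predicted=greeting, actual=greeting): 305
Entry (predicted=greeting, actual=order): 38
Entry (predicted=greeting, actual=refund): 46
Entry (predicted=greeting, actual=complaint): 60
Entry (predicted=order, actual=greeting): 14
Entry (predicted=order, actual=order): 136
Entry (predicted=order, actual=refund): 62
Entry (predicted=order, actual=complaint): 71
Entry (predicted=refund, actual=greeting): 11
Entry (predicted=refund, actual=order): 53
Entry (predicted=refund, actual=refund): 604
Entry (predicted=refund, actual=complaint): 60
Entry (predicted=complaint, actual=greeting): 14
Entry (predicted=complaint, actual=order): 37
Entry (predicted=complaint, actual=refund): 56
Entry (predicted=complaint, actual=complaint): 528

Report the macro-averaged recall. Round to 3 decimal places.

0.731

Per-class recall (TP/(TP+FN)):
  greeting: TP=305, FN=14+11+14=39 → 305/344 = 0.8866
  order: TP=136, FN=38+53+37=128 → 136/264 = 0.5152
  refund: TP=604, FN=46+62+56=164 → 604/768 = 0.7865
  complaint: TP=528, FN=60+71+60=191 → 528/719 = 0.7344
Macro-recall = mean = (0.8866 + 0.5152 + 0.7865 + 0.7344) / 4 = 0.731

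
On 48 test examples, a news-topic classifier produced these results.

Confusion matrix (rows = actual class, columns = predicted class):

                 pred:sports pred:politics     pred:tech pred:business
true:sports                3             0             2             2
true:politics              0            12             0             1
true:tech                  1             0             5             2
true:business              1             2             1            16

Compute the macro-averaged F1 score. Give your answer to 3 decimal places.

Per-class F1 score (2·TP/(2·TP+FP+FN)):
  sports: TP=3, FP=0+1+1=2, FN=0+2+2=4 → 6/12 = 0.5000
  politics: TP=12, FP=0+0+2=2, FN=0+0+1=1 → 24/27 = 0.8889
  tech: TP=5, FP=2+0+1=3, FN=1+0+2=3 → 10/16 = 0.6250
  business: TP=16, FP=2+1+2=5, FN=1+2+1=4 → 32/41 = 0.7805
Macro-F1 score = mean = (0.5000 + 0.8889 + 0.6250 + 0.7805) / 4 = 0.699

0.699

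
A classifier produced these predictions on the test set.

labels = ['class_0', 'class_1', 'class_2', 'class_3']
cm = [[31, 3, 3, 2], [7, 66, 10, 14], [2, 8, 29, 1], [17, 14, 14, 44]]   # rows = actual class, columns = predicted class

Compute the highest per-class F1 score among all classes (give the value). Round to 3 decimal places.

0.702

Per-class F1 score (2·TP/(2·TP+FP+FN)):
  class_0: TP=31, FP=7+2+17=26, FN=3+3+2=8 → 62/96 = 0.6458
  class_1: TP=66, FP=3+8+14=25, FN=7+10+14=31 → 132/188 = 0.7021
  class_2: TP=29, FP=3+10+14=27, FN=2+8+1=11 → 58/96 = 0.6042
  class_3: TP=44, FP=2+14+1=17, FN=17+14+14=45 → 88/150 = 0.5867
Highest is class 'class_1' with F1 score = 0.702.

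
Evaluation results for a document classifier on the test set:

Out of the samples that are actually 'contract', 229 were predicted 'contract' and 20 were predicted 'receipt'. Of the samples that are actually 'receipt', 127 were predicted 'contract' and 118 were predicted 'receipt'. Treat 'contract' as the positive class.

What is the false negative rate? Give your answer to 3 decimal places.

FNR = FN/(FN+TP) = 20/(20+229) = 0.080

0.080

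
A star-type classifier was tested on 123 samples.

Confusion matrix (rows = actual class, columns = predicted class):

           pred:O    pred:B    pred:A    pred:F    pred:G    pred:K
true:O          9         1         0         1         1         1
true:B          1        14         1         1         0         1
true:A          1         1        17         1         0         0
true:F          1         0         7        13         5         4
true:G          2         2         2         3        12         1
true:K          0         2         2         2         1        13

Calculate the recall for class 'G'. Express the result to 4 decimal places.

0.5455

Take TP from the diagonal, FP from the rest of the 'G' prediction marginal, FN from the rest of the 'G' actual marginal.
recall = TP/(TP+FN).
G: TP=12, FN=2+2+2+3+1=10 → 12/22 = 0.54545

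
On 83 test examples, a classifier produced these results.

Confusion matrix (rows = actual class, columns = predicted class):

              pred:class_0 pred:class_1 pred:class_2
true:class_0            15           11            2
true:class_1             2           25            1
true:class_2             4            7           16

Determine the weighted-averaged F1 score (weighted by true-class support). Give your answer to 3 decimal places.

0.670

Per-class F1 score (2·TP/(2·TP+FP+FN)):
  class_0: TP=15, FP=2+4=6, FN=11+2=13 → 30/49 = 0.6122
  class_1: TP=25, FP=11+7=18, FN=2+1=3 → 50/71 = 0.7042
  class_2: TP=16, FP=2+1=3, FN=4+7=11 → 32/46 = 0.6957
Weighted-F1 score = Σ (supportᵢ/N)·F1 scoreᵢ with N=83: (28/83)·0.6122 + (28/83)·0.7042 + (27/83)·0.6957 = 0.670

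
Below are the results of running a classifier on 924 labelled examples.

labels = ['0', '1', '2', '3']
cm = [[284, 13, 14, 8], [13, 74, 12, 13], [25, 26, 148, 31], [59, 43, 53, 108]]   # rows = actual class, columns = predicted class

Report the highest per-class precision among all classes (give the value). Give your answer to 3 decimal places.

Per-class precision (TP/(TP+FP)):
  0: TP=284, FP=13+25+59=97 → 284/381 = 0.7454
  1: TP=74, FP=13+26+43=82 → 74/156 = 0.4744
  2: TP=148, FP=14+12+53=79 → 148/227 = 0.6520
  3: TP=108, FP=8+13+31=52 → 108/160 = 0.6750
Highest is class '0' with precision = 0.745.

0.745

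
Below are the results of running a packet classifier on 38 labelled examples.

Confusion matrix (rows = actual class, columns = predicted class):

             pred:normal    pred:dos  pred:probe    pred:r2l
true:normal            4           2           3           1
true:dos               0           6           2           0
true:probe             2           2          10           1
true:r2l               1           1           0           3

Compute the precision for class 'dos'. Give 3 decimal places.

0.545

Treat 'dos' as positive and all other classes as negative.
precision = TP/(TP+FP).
dos: TP=6, FP=2+2+1=5 → 6/11 = 0.5455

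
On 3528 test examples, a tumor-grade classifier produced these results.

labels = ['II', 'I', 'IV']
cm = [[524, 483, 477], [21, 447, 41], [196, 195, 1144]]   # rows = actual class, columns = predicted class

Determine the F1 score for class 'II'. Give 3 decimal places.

0.471

Take TP from the diagonal, FP from the rest of the 'II' prediction marginal, FN from the rest of the 'II' actual marginal.
F1 score = 2·TP/(2·TP+FP+FN).
II: TP=524, FP=21+196=217, FN=483+477=960 → 1048/2225 = 0.4710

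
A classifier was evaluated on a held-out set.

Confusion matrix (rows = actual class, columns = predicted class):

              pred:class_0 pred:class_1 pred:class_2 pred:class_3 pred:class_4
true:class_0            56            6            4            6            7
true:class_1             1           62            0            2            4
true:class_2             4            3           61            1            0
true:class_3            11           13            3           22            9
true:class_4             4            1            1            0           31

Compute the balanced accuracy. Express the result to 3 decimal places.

0.742

Balanced accuracy = mean of per-class recall.
  class_0: recall = 56/79 = 0.7089
  class_1: recall = 62/69 = 0.8986
  class_2: recall = 61/69 = 0.8841
  class_3: recall = 22/58 = 0.3793
  class_4: recall = 31/37 = 0.8378
Mean = (0.7089 + 0.8986 + 0.8841 + 0.3793 + 0.8378) / 5 = 0.742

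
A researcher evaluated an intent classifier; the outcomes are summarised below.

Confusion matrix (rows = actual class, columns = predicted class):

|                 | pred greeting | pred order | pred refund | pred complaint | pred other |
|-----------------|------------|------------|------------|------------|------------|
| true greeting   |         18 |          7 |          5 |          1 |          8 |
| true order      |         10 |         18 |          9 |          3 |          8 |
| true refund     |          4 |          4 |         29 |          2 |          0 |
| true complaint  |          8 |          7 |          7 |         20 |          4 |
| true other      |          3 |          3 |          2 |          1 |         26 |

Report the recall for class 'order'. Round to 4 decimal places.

0.3750

One-vs-rest for 'order': TP = diagonal; FP = other classes predicted 'order'; FN = 'order' predicted as other.
recall = TP/(TP+FN).
order: TP=18, FN=10+9+3+8=30 → 18/48 = 0.37500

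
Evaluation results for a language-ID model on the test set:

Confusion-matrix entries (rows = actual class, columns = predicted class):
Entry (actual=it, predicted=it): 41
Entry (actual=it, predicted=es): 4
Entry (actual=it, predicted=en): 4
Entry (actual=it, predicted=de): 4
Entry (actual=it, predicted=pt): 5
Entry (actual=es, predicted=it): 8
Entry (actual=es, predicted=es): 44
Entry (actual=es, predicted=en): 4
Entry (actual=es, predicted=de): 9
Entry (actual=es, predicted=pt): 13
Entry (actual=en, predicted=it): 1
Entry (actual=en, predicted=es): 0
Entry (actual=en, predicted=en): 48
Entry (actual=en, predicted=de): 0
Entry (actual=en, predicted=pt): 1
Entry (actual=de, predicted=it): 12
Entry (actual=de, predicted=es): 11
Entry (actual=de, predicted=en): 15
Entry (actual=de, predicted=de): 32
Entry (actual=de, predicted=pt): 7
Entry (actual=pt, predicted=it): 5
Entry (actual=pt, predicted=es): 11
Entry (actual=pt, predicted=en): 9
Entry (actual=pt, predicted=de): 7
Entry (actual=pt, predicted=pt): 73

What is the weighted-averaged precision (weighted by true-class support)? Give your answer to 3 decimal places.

Per-class precision (TP/(TP+FP)):
  it: TP=41, FP=8+1+12+5=26 → 41/67 = 0.6119
  es: TP=44, FP=4+0+11+11=26 → 44/70 = 0.6286
  en: TP=48, FP=4+4+15+9=32 → 48/80 = 0.6000
  de: TP=32, FP=4+9+0+7=20 → 32/52 = 0.6154
  pt: TP=73, FP=5+13+1+7=26 → 73/99 = 0.7374
Weighted-precision = Σ (supportᵢ/N)·precisionᵢ with N=368: (58/368)·0.6119 + (78/368)·0.6286 + (50/368)·0.6000 + (77/368)·0.6154 + (105/368)·0.7374 = 0.650

0.650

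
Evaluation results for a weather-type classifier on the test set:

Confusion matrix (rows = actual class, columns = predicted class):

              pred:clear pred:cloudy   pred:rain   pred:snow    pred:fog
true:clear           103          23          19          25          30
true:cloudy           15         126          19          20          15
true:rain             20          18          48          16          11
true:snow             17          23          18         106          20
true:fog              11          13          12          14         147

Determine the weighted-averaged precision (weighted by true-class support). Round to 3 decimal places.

Per-class precision (TP/(TP+FP)):
  clear: TP=103, FP=15+20+17+11=63 → 103/166 = 0.6205
  cloudy: TP=126, FP=23+18+23+13=77 → 126/203 = 0.6207
  rain: TP=48, FP=19+19+18+12=68 → 48/116 = 0.4138
  snow: TP=106, FP=25+20+16+14=75 → 106/181 = 0.5856
  fog: TP=147, FP=30+15+11+20=76 → 147/223 = 0.6592
Weighted-precision = Σ (supportᵢ/N)·precisionᵢ with N=889: (200/889)·0.6205 + (195/889)·0.6207 + (113/889)·0.4138 + (184/889)·0.5856 + (197/889)·0.6592 = 0.596

0.596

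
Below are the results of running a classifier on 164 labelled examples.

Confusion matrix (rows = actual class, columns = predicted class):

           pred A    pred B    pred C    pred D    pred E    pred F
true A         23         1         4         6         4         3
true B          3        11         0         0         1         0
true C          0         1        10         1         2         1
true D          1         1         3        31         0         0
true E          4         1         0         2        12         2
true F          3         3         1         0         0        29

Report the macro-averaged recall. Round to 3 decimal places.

0.700

Per-class recall (TP/(TP+FN)):
  A: TP=23, FN=1+4+6+4+3=18 → 23/41 = 0.5610
  B: TP=11, FN=3+0+0+1+0=4 → 11/15 = 0.7333
  C: TP=10, FN=0+1+1+2+1=5 → 10/15 = 0.6667
  D: TP=31, FN=1+1+3+0+0=5 → 31/36 = 0.8611
  E: TP=12, FN=4+1+0+2+2=9 → 12/21 = 0.5714
  F: TP=29, FN=3+3+1+0+0=7 → 29/36 = 0.8056
Macro-recall = mean = (0.5610 + 0.7333 + 0.6667 + 0.8611 + 0.5714 + 0.8056) / 6 = 0.700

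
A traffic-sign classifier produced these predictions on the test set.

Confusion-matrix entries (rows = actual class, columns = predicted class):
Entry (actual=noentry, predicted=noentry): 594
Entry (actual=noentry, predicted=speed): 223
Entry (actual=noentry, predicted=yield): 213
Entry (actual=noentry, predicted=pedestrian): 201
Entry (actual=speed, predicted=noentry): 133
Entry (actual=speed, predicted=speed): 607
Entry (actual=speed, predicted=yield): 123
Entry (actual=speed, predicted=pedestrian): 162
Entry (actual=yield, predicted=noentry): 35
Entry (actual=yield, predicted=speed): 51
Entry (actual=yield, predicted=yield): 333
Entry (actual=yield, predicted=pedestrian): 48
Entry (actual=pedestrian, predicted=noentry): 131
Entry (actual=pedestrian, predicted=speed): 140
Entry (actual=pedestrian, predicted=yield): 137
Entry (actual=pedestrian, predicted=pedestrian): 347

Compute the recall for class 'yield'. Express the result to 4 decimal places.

recall = TP/(TP+FN).
yield: TP=333, FN=35+51+48=134 → 333/467 = 0.71306

0.7131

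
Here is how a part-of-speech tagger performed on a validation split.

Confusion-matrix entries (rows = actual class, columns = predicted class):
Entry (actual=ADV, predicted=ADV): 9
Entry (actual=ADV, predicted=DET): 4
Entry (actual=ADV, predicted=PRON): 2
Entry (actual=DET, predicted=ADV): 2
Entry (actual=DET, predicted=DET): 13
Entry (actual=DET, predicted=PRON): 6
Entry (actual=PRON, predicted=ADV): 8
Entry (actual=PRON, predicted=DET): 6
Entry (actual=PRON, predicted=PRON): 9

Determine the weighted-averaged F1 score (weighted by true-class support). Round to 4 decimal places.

0.5203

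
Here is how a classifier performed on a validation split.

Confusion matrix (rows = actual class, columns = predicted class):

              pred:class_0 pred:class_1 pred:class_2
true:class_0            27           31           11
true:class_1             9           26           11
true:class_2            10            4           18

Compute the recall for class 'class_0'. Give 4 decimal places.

Treat 'class_0' as positive and all other classes as negative.
recall = TP/(TP+FN).
class_0: TP=27, FN=31+11=42 → 27/69 = 0.39130

0.3913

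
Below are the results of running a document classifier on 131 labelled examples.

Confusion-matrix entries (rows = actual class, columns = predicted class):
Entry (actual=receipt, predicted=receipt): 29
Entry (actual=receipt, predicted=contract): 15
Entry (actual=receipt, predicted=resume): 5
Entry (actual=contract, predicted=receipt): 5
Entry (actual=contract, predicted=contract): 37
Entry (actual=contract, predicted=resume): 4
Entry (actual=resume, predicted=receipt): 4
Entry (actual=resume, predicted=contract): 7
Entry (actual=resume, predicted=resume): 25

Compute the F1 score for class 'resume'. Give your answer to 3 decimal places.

0.714

Treat 'resume' as positive and all other classes as negative.
F1 score = 2·TP/(2·TP+FP+FN).
resume: TP=25, FP=5+4=9, FN=4+7=11 → 50/70 = 0.7143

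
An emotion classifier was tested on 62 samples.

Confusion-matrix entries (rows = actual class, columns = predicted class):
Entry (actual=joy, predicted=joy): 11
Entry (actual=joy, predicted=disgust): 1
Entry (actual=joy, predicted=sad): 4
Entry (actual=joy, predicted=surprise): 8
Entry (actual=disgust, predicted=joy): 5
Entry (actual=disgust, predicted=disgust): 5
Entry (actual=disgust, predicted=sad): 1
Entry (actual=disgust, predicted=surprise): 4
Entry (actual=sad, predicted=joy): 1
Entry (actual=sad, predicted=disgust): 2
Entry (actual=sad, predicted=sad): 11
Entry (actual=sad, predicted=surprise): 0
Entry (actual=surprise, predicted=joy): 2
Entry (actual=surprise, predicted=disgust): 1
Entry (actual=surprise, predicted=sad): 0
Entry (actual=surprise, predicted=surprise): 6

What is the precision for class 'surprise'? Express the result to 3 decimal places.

0.333

Treat 'surprise' as positive and all other classes as negative.
precision = TP/(TP+FP).
surprise: TP=6, FP=8+4+0=12 → 6/18 = 0.3333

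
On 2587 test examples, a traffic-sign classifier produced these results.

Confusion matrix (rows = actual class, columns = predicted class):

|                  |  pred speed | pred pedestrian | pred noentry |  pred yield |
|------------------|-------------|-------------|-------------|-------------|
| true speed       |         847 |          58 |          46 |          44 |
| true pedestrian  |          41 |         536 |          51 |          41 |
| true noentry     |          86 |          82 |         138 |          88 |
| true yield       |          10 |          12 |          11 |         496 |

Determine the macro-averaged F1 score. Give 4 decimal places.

Per-class F1 score (2·TP/(2·TP+FP+FN)):
  speed: TP=847, FP=41+86+10=137, FN=58+46+44=148 → 1694/1979 = 0.85599
  pedestrian: TP=536, FP=58+82+12=152, FN=41+51+41=133 → 1072/1357 = 0.78998
  noentry: TP=138, FP=46+51+11=108, FN=86+82+88=256 → 276/640 = 0.43125
  yield: TP=496, FP=44+41+88=173, FN=10+12+11=33 → 992/1198 = 0.82805
Macro-F1 score = mean = (0.85599 + 0.78998 + 0.43125 + 0.82805) / 4 = 0.7263

0.7263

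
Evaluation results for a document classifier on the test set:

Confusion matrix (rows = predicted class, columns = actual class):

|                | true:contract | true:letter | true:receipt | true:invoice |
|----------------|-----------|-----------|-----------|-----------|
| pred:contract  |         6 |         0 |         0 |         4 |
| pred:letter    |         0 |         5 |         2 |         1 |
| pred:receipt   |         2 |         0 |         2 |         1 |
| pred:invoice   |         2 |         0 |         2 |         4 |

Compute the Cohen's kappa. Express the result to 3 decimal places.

Observed agreement pₒ = trace/N = 17/31 = 0.5484
Expected agreement pₑ = Σ (rowᵢ·colᵢ)/N² = (10·10 + 5·8 + 6·5 + 10·8)/31² = 0.2601
κ = (pₒ − pₑ)/(1 − pₑ) = (0.5484 − 0.2601)/(1 − 0.2601) = 0.390

0.390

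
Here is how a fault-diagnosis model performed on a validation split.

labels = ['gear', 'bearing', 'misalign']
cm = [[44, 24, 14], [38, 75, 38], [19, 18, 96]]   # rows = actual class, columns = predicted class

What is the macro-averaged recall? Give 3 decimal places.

0.585

Per-class recall (TP/(TP+FN)):
  gear: TP=44, FN=24+14=38 → 44/82 = 0.5366
  bearing: TP=75, FN=38+38=76 → 75/151 = 0.4967
  misalign: TP=96, FN=19+18=37 → 96/133 = 0.7218
Macro-recall = mean = (0.5366 + 0.4967 + 0.7218) / 3 = 0.585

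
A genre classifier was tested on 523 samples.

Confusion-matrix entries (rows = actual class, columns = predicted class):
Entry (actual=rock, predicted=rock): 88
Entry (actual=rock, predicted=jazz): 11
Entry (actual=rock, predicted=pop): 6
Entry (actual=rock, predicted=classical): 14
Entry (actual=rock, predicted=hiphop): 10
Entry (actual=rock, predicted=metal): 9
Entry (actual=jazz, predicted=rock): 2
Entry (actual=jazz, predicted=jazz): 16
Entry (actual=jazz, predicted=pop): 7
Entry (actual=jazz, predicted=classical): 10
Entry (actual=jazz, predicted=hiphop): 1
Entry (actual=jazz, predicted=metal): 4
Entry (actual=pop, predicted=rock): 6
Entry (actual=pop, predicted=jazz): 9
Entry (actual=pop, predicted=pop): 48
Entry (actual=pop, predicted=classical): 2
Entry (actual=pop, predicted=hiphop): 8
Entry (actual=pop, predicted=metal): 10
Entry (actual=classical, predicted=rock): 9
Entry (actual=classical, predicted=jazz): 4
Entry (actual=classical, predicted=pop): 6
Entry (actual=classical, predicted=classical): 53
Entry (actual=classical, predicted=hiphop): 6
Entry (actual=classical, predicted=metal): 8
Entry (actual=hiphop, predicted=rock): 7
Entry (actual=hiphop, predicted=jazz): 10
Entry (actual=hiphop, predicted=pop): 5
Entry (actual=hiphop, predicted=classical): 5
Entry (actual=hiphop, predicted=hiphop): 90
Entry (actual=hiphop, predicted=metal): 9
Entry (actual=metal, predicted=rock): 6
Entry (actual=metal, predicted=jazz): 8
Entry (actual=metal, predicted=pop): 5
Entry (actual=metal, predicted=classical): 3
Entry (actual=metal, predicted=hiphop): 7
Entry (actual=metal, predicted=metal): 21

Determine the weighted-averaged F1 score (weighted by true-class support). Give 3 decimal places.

Per-class F1 score (2·TP/(2·TP+FP+FN)):
  rock: TP=88, FP=2+6+9+7+6=30, FN=11+6+14+10+9=50 → 176/256 = 0.6875
  jazz: TP=16, FP=11+9+4+10+8=42, FN=2+7+10+1+4=24 → 32/98 = 0.3265
  pop: TP=48, FP=6+7+6+5+5=29, FN=6+9+2+8+10=35 → 96/160 = 0.6000
  classical: TP=53, FP=14+10+2+5+3=34, FN=9+4+6+6+8=33 → 106/173 = 0.6127
  hiphop: TP=90, FP=10+1+8+6+7=32, FN=7+10+5+5+9=36 → 180/248 = 0.7258
  metal: TP=21, FP=9+4+10+8+9=40, FN=6+8+5+3+7=29 → 42/111 = 0.3784
Weighted-F1 score = Σ (supportᵢ/N)·F1 scoreᵢ with N=523: (138/523)·0.6875 + (40/523)·0.3265 + (83/523)·0.6000 + (86/523)·0.6127 + (126/523)·0.7258 + (50/523)·0.3784 = 0.613

0.613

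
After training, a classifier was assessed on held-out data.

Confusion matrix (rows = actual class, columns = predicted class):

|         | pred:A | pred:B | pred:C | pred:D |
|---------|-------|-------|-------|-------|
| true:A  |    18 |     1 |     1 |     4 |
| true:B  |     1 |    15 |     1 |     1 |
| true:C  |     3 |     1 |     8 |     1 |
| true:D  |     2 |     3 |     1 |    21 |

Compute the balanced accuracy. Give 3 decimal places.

Balanced accuracy = mean of per-class recall.
  A: recall = 18/24 = 0.7500
  B: recall = 15/18 = 0.8333
  C: recall = 8/13 = 0.6154
  D: recall = 21/27 = 0.7778
Mean = (0.7500 + 0.8333 + 0.6154 + 0.7778) / 4 = 0.744

0.744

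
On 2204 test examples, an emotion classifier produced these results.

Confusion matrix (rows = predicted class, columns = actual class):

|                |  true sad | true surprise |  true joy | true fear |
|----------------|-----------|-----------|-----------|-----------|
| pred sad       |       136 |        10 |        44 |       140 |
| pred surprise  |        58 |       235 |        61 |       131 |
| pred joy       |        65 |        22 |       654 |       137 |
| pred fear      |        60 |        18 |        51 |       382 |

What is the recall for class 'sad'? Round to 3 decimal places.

One-vs-rest for 'sad': TP = diagonal; FP = other classes predicted 'sad'; FN = 'sad' predicted as other.
recall = TP/(TP+FN).
sad: TP=136, FN=58+65+60=183 → 136/319 = 0.4263

0.426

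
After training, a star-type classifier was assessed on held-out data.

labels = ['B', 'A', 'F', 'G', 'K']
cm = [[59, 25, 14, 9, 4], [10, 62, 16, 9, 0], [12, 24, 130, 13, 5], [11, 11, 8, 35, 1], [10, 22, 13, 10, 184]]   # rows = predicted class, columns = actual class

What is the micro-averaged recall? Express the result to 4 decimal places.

Micro-averaging pools counts across classes: ΣTP=470, ΣFP=227, ΣFN=227.
Micro-recall = TP/(TP+FN) on pooled counts = 0.6743 (equals overall accuracy in single-label multiclass).

0.6743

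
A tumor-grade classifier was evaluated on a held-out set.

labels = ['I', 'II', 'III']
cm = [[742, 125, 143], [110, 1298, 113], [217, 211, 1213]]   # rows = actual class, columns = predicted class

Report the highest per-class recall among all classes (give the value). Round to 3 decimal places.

Per-class recall (TP/(TP+FN)):
  I: TP=742, FN=125+143=268 → 742/1010 = 0.7347
  II: TP=1298, FN=110+113=223 → 1298/1521 = 0.8534
  III: TP=1213, FN=217+211=428 → 1213/1641 = 0.7392
Highest is class 'II' with recall = 0.853.

0.853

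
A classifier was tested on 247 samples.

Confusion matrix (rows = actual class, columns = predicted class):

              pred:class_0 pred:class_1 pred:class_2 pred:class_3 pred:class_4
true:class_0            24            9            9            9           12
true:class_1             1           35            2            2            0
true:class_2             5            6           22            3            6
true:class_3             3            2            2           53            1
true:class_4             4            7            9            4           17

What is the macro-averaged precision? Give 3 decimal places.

Per-class precision (TP/(TP+FP)):
  class_0: TP=24, FP=1+5+3+4=13 → 24/37 = 0.6486
  class_1: TP=35, FP=9+6+2+7=24 → 35/59 = 0.5932
  class_2: TP=22, FP=9+2+2+9=22 → 22/44 = 0.5000
  class_3: TP=53, FP=9+2+3+4=18 → 53/71 = 0.7465
  class_4: TP=17, FP=12+0+6+1=19 → 17/36 = 0.4722
Macro-precision = mean = (0.6486 + 0.5932 + 0.5000 + 0.7465 + 0.4722) / 5 = 0.592

0.592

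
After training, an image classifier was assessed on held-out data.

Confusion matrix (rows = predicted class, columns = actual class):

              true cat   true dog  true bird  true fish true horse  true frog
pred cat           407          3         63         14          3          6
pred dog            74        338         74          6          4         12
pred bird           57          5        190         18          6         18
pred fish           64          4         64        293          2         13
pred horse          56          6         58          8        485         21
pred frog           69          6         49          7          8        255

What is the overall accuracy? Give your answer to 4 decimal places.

0.7115

Accuracy = trace / total = (407+338+190+293+485+255=1968) / 2766 = 1968/2766 = 0.7115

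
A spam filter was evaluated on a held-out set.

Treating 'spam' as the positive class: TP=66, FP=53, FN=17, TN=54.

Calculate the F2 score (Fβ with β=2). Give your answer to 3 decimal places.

0.732

Fβ = (1+β²)·TP / ((1+β²)·TP + β²·FN + FP), with β²=4
= 5·66 / (5·66 + 4·17 + 53) = 0.732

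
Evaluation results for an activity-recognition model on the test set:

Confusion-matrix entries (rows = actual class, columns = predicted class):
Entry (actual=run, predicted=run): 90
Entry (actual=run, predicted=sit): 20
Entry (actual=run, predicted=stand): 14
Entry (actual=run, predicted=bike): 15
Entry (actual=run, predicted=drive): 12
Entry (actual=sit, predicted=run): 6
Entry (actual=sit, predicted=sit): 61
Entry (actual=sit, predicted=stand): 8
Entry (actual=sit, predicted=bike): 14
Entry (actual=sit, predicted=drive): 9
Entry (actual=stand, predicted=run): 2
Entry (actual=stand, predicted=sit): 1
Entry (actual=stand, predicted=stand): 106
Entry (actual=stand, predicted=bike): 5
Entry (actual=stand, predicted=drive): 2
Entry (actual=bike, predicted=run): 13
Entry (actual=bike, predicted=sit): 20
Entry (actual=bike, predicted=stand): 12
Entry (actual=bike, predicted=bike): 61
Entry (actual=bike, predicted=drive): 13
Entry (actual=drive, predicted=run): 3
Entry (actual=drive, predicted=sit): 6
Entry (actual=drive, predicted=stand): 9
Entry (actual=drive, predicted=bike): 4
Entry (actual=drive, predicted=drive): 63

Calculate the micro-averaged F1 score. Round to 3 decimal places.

0.670

Micro-averaging pools counts across classes: ΣTP=381, ΣFP=188, ΣFN=188.
Micro-F1 score = 2·TP/(2·TP+FP+FN) on pooled counts = 0.670 (equals overall accuracy in single-label multiclass).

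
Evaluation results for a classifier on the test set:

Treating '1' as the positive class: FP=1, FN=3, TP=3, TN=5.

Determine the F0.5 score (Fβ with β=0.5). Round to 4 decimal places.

Fβ = (1+β²)·TP / ((1+β²)·TP + β²·FN + FP), with β²=1/4
= 1.25·3 / (1.25·3 + 0.25·3 + 1) = 0.6818

0.6818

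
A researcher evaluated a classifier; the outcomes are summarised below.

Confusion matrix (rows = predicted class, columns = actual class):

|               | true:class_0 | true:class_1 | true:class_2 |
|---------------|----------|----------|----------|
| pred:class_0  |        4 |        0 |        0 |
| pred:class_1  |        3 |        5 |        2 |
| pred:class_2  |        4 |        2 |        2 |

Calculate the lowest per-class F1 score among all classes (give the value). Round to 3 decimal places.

0.333

Per-class F1 score (2·TP/(2·TP+FP+FN)):
  class_0: TP=4, FP=0+0=0, FN=3+4=7 → 8/15 = 0.5333
  class_1: TP=5, FP=3+2=5, FN=0+2=2 → 10/17 = 0.5882
  class_2: TP=2, FP=4+2=6, FN=0+2=2 → 4/12 = 0.3333
Lowest is class 'class_2' with F1 score = 0.333.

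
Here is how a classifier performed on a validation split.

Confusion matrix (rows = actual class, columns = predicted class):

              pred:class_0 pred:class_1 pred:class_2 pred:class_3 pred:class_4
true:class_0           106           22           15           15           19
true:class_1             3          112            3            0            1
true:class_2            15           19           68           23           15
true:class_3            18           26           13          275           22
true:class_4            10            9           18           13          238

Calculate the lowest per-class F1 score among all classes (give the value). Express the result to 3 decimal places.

Per-class F1 score (2·TP/(2·TP+FP+FN)):
  class_0: TP=106, FP=3+15+18+10=46, FN=22+15+15+19=71 → 212/329 = 0.6444
  class_1: TP=112, FP=22+19+26+9=76, FN=3+3+0+1=7 → 224/307 = 0.7296
  class_2: TP=68, FP=15+3+13+18=49, FN=15+19+23+15=72 → 136/257 = 0.5292
  class_3: TP=275, FP=15+0+23+13=51, FN=18+26+13+22=79 → 550/680 = 0.8088
  class_4: TP=238, FP=19+1+15+22=57, FN=10+9+18+13=50 → 476/583 = 0.8165
Lowest is class 'class_2' with F1 score = 0.529.

0.529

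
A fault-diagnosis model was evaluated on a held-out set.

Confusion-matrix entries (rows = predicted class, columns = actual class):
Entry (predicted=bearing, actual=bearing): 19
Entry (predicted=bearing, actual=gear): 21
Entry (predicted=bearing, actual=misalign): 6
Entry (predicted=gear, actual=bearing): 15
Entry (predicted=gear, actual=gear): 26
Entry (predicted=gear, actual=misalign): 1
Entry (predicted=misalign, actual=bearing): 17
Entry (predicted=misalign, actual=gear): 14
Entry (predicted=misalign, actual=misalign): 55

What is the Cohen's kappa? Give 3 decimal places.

Observed agreement pₒ = trace/N = 100/174 = 0.5747
Expected agreement pₑ = Σ (rowᵢ·colᵢ)/N² = (51·46 + 61·42 + 62·86)/174² = 0.3382
κ = (pₒ − pₑ)/(1 − pₑ) = (0.5747 − 0.3382)/(1 − 0.3382) = 0.357

0.357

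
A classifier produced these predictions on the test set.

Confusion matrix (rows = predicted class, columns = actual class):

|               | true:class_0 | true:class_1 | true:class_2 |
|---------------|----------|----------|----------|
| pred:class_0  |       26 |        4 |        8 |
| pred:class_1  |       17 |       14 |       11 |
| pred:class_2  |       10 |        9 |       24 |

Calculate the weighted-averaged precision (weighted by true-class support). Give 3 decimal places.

Per-class precision (TP/(TP+FP)):
  class_0: TP=26, FP=4+8=12 → 26/38 = 0.6842
  class_1: TP=14, FP=17+11=28 → 14/42 = 0.3333
  class_2: TP=24, FP=10+9=19 → 24/43 = 0.5581
Weighted-precision = Σ (supportᵢ/N)·precisionᵢ with N=123: (53/123)·0.6842 + (27/123)·0.3333 + (43/123)·0.5581 = 0.563

0.563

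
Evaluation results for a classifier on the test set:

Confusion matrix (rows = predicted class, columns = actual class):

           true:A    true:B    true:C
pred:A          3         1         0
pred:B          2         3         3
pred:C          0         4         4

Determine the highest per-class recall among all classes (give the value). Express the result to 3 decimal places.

0.600

Per-class recall (TP/(TP+FN)):
  A: TP=3, FN=2+0=2 → 3/5 = 0.6000
  B: TP=3, FN=1+4=5 → 3/8 = 0.3750
  C: TP=4, FN=0+3=3 → 4/7 = 0.5714
Highest is class 'A' with recall = 0.600.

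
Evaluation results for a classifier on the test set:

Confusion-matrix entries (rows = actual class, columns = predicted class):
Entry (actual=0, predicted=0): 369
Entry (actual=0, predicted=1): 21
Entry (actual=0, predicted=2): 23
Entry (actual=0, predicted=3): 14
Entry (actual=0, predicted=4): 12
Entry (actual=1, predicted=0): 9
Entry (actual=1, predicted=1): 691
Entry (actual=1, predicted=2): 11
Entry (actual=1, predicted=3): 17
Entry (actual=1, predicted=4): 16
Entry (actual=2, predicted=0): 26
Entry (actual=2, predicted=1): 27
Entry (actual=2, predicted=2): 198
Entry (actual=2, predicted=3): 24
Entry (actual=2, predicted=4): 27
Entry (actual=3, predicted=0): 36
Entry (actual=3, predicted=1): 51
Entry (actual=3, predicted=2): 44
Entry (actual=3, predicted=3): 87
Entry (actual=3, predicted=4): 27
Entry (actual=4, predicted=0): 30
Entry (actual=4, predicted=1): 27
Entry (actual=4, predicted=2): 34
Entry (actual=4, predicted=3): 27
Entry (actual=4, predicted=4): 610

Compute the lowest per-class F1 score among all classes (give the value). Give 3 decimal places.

Per-class F1 score (2·TP/(2·TP+FP+FN)):
  0: TP=369, FP=9+26+36+30=101, FN=21+23+14+12=70 → 738/909 = 0.8119
  1: TP=691, FP=21+27+51+27=126, FN=9+11+17+16=53 → 1382/1561 = 0.8853
  2: TP=198, FP=23+11+44+34=112, FN=26+27+24+27=104 → 396/612 = 0.6471
  3: TP=87, FP=14+17+24+27=82, FN=36+51+44+27=158 → 174/414 = 0.4203
  4: TP=610, FP=12+16+27+27=82, FN=30+27+34+27=118 → 1220/1420 = 0.8592
Lowest is class '3' with F1 score = 0.420.

0.420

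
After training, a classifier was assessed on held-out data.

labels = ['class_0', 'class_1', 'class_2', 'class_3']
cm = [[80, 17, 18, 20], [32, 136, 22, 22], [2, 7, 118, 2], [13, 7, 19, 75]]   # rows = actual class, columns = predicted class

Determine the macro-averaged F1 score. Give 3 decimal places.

0.686

Per-class F1 score (2·TP/(2·TP+FP+FN)):
  class_0: TP=80, FP=32+2+13=47, FN=17+18+20=55 → 160/262 = 0.6107
  class_1: TP=136, FP=17+7+7=31, FN=32+22+22=76 → 272/379 = 0.7177
  class_2: TP=118, FP=18+22+19=59, FN=2+7+2=11 → 236/306 = 0.7712
  class_3: TP=75, FP=20+22+2=44, FN=13+7+19=39 → 150/233 = 0.6438
Macro-F1 score = mean = (0.6107 + 0.7177 + 0.7712 + 0.6438) / 4 = 0.686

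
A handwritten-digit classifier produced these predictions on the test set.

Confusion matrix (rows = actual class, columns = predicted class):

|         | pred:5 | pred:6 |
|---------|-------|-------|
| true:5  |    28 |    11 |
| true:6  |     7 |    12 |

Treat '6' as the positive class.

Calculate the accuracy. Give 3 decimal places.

0.690

Accuracy = (TP+TN)/N = (12+28)/58 = 0.690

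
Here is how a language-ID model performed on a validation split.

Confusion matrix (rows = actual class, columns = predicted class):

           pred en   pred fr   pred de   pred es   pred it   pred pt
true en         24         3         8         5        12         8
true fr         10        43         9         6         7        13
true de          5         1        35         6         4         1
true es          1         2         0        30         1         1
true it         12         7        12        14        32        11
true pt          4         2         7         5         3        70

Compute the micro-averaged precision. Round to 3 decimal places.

Micro-averaging pools counts across classes: ΣTP=234, ΣFP=180, ΣFN=180.
Micro-precision = TP/(TP+FP) on pooled counts = 0.565 (equals overall accuracy in single-label multiclass).

0.565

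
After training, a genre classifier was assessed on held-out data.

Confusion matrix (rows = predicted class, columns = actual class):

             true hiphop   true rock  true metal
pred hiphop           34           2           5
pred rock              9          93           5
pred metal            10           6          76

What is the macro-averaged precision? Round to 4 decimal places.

0.8415

Per-class precision (TP/(TP+FP)):
  hiphop: TP=34, FP=2+5=7 → 34/41 = 0.82927
  rock: TP=93, FP=9+5=14 → 93/107 = 0.86916
  metal: TP=76, FP=10+6=16 → 76/92 = 0.82609
Macro-precision = mean = (0.82927 + 0.86916 + 0.82609) / 3 = 0.8415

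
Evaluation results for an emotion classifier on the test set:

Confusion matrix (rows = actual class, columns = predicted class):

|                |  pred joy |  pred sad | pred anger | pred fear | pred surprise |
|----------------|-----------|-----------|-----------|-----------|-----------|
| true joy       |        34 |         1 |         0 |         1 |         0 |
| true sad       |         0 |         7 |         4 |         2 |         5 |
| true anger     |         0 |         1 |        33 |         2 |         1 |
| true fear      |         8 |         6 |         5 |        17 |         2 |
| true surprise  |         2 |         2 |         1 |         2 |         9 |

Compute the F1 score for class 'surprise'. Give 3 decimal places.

Treat 'surprise' as positive and all other classes as negative.
F1 score = 2·TP/(2·TP+FP+FN).
surprise: TP=9, FP=0+5+1+2=8, FN=2+2+1+2=7 → 18/33 = 0.5455

0.545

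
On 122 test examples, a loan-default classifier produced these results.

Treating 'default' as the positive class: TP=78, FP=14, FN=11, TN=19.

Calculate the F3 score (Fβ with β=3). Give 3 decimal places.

0.873

Fβ = (1+β²)·TP / ((1+β²)·TP + β²·FN + FP), with β²=9
= 10·78 / (10·78 + 9·11 + 14) = 0.873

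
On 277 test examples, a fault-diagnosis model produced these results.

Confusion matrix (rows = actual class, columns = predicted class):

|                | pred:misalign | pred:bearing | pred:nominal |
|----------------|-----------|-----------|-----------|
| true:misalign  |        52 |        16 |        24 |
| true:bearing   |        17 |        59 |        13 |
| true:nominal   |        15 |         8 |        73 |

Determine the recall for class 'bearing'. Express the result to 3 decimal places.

One-vs-rest for 'bearing': TP = diagonal; FP = other classes predicted 'bearing'; FN = 'bearing' predicted as other.
recall = TP/(TP+FN).
bearing: TP=59, FN=17+13=30 → 59/89 = 0.6629

0.663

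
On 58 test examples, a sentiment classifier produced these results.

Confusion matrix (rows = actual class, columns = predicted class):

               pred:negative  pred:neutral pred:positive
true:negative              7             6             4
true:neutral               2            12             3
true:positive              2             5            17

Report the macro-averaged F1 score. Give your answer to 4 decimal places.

0.6028

Per-class F1 score (2·TP/(2·TP+FP+FN)):
  negative: TP=7, FP=2+2=4, FN=6+4=10 → 14/28 = 0.50000
  neutral: TP=12, FP=6+5=11, FN=2+3=5 → 24/40 = 0.60000
  positive: TP=17, FP=4+3=7, FN=2+5=7 → 34/48 = 0.70833
Macro-F1 score = mean = (0.50000 + 0.60000 + 0.70833) / 3 = 0.6028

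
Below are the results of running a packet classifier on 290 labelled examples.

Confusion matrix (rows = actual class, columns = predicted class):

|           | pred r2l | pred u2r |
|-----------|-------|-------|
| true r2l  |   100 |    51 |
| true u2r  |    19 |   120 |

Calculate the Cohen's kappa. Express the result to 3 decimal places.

Observed agreement pₒ = trace/N = 220/290 = 0.7586
Expected agreement pₑ = Σ (rowᵢ·colᵢ)/N² = (151·119 + 139·171)/290² = 0.4963
κ = (pₒ − pₑ)/(1 − pₑ) = (0.7586 − 0.4963)/(1 − 0.4963) = 0.521

0.521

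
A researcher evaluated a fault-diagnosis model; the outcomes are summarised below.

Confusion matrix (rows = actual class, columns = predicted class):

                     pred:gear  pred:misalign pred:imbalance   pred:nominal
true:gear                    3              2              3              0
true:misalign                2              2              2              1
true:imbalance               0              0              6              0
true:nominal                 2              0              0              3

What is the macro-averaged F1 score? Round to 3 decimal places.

0.534

Per-class F1 score (2·TP/(2·TP+FP+FN)):
  gear: TP=3, FP=2+0+2=4, FN=2+3+0=5 → 6/15 = 0.4000
  misalign: TP=2, FP=2+0+0=2, FN=2+2+1=5 → 4/11 = 0.3636
  imbalance: TP=6, FP=3+2+0=5, FN=0+0+0=0 → 12/17 = 0.7059
  nominal: TP=3, FP=0+1+0=1, FN=2+0+0=2 → 6/9 = 0.6667
Macro-F1 score = mean = (0.4000 + 0.3636 + 0.7059 + 0.6667) / 4 = 0.534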